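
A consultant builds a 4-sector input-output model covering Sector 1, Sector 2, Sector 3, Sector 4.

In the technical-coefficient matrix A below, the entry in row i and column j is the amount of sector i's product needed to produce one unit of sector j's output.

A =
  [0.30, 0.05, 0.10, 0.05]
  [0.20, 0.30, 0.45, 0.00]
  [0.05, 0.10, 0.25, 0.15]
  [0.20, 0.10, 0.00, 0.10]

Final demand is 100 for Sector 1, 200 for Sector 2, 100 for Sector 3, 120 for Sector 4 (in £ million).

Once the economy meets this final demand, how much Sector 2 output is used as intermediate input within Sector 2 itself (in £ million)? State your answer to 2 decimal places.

z_22 = 157.63

I − A =
  [   0.70    -0.05    -0.10    -0.05]
  [  -0.20     0.70    -0.45     0.00]
  [  -0.05    -0.10     0.75    -0.15]
  [  -0.20    -0.10     0.00     0.90]
Compute the cofactors C_ij = (−1)^(i+j)·(3×3 minor ij) of I−A; the adjugate is their transpose:
adj(I−A) = Cᵀ =
  [ 0.425250   0.048000   0.085500   0.037875]
  [ 0.168750   0.457500   0.297000   0.058875]
  [ 0.073500   0.076500   0.424000   0.074750]
  [ 0.113250   0.061500   0.052000   0.321875]
det(I−A) = Σ_j (I−A)_1j·C_1j = (0.70)(0.425250) + (-0.05)(0.168750) + (-0.10)(0.073500) + (-0.05)(0.113250) = 0.276225
(I − A)⁻¹ = adj(I−A) / det(I−A) ≈
  [   1.5395     0.1738     0.3095     0.1371]
  [   0.6109     1.6563     1.0752     0.2131]
  [   0.2661     0.2769     1.5350     0.2706]
  [   0.4100     0.2226     0.1883     1.1653]
First solve x = (I − A)⁻¹ d = adj(I−A)·d / det(I−A); in particular x_2 = (0.168750·100 + 0.457500·200 + 0.297000·100 + 0.058875·120) / 0.276225 = 145.14 / 0.276225 ≈ 525.4412.
Intermediate flow from 2 to 2: z_22 = a_22 · x_2 = 0.30 × 145.14 / 0.276225 = 43.542 / 0.276225 ≈ 157.63.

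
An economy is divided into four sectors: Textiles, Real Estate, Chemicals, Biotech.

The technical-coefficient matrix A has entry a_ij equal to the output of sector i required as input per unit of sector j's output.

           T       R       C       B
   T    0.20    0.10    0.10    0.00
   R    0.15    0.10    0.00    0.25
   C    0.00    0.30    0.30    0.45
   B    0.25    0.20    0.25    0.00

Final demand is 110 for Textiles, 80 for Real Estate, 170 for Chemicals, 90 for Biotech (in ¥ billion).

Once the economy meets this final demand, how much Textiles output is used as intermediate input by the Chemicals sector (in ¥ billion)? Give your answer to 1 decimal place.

I − A =
  [   0.80    -0.10    -0.10     0.00]
  [  -0.15     0.90     0.00    -0.25]
  [   0.00    -0.30     0.70    -0.45]
  [  -0.25    -0.20    -0.25     1.00]
Compute the cofactors C_ij = (−1)^(i+j)·(3×3 minor ij) of I−A; the adjugate is their transpose:
adj(I−A) = Cᵀ =
  [ 0.475000   0.097750   0.091250   0.065500]
  [ 0.131875   0.458750   0.071250   0.146750]
  [ 0.178500   0.323250   0.658750   0.377250]
  [ 0.189750   0.197000   0.201750   0.489000]
det(I−A) = Σ_j (I−A)_1j·C_1j = (0.80)(0.475000) + (-0.10)(0.131875) + (-0.10)(0.178500) + (0.00)(0.189750) = 0.3489625
(I − A)⁻¹ = adj(I−A) / det(I−A) ≈
  [   1.3612     0.2801     0.2615     0.1877]
  [   0.3779     1.3146     0.2042     0.4205]
  [   0.5115     0.9263     1.8877     1.0811]
  [   0.5438     0.5645     0.5781     1.4013]
First solve x = (I − A)⁻¹ d = adj(I−A)·d / det(I−A); in particular x_C = (0.178500·110 + 0.323250·80 + 0.658750·170 + 0.377250·90) / 0.3489625 = 191.435 / 0.3489625 ≈ 548.583.
Intermediate flow from T to C: z_TC = a_TC · x_C = 0.10 × 191.435 / 0.3489625 = 19.1435 / 0.3489625 ≈ 54.9.

z_TC = 54.9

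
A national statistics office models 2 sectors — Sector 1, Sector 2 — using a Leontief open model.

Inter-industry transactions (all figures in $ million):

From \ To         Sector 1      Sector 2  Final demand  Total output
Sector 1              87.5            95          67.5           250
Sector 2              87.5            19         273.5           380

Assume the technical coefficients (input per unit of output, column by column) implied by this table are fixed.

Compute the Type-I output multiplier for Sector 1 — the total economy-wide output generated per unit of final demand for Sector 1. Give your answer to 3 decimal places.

Technical coefficients a_ij = z_ij / X_j:
  a_11 = 87.5/250 = 0.35, a_21 = 87.5/250 = 0.35
  a_12 = 95/380 = 0.25, a_22 = 19/380 = 0.05
I − A =
  [   0.65    -0.25]
  [  -0.35     0.95]
det(I−A) = (0.65)(0.95) − (-0.25)(-0.35) = 0.5300
adj(I−A) = [[0.95, 0.25], [0.35, 0.65]]
(I − A)⁻¹ = adj(I−A) / det(I−A) ≈
  [   1.7925     0.4717]
  [   0.6604     1.2264]
The output multiplier for sector j is the column-j sum of the Leontief inverse (I − A)⁻¹ = adj(I−A) / det(I−A).
Column 1 of adj(I−A): (0.95, 0.35); det(I−A) = 0.5300.
m_1 = (0.95 + 0.35) / 0.5300 = 1.30 / 0.5300 ≈ 2.453.

m_1 = 2.453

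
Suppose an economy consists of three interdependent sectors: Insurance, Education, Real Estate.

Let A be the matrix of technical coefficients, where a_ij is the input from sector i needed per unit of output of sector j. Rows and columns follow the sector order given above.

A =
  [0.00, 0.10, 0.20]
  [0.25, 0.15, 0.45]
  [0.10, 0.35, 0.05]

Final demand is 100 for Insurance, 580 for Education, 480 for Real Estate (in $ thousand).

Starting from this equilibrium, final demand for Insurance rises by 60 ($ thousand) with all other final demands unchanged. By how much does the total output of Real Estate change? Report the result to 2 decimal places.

I − A =
  [   1.00    -0.10    -0.20]
  [  -0.25     0.85    -0.45]
  [  -0.10    -0.35     0.95]
Cofactors of I−A, C_ij = (−1)^(i+j)·(minor ij) (rows/columns in the sector order above):
  C_11 = (0.85)(0.95) − (-0.45)(-0.35) = 0.6500
  C_12 = −[(-0.25)(0.95) − (-0.45)(-0.10)] = 0.2825
  C_13 = (-0.25)(-0.35) − (0.85)(-0.10) = 0.1725
  C_21 = −[(-0.10)(0.95) − (-0.20)(-0.35)] = 0.1650
  C_22 = (1.00)(0.95) − (-0.20)(-0.10) = 0.9300
  C_23 = −[(1.00)(-0.35) − (-0.10)(-0.10)] = 0.3600
  C_31 = (-0.10)(-0.45) − (-0.20)(0.85) = 0.2150
  C_32 = −[(1.00)(-0.45) − (-0.20)(-0.25)] = 0.5000
  C_33 = (1.00)(0.85) − (-0.10)(-0.25) = 0.8250
det(I−A) = Σ_j (I−A)_1j·C_1j = (1.00)(0.6500) + (-0.10)(0.2825) + (-0.20)(0.1725) = 0.58725
adj(I−A) = Cᵀ =
  [ 0.6500   0.1650   0.2150]
  [ 0.2825   0.9300   0.5000]
  [ 0.1725   0.3600   0.8250]
(I − A)⁻¹ = adj(I−A) / det(I−A) ≈
  [   1.1069     0.2810     0.3661]
  [   0.4811     1.5837     0.8514]
  [   0.2937     0.6130     1.4049]
Δx = (I − A)⁻¹ Δd with Δd having +60 in the Insurance component and 0 elsewhere.
So Δx_3 = L_31 · (+60), where L_31 = adj(I−A)_31 / det(I−A) = 0.1725 / 0.58725.
Δx_3 = 0.1725 × (+60) / 0.58725 = 10.35 / 0.58725 ≈ 17.62.

Δx_3 = 17.62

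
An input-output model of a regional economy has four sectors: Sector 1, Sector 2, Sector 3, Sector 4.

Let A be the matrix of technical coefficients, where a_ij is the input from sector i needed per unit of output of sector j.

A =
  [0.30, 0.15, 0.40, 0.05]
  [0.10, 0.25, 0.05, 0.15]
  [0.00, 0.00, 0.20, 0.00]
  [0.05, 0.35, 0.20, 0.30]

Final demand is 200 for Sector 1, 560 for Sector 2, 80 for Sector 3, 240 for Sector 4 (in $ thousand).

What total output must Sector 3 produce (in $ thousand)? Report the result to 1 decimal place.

I − A =
  [   0.70    -0.15    -0.40    -0.05]
  [  -0.10     0.75    -0.05    -0.15]
  [   0.00     0.00     0.80     0.00]
  [  -0.05    -0.35    -0.20     0.70]
Compute the cofactors C_ij = (−1)^(i+j)·(3×3 minor ij) of I−A; the adjugate is their transpose:
adj(I−A) = Cᵀ =
  [ 0.378000   0.098000   0.207125   0.048000]
  [ 0.062000   0.390000   0.077375   0.088000]
  [ 0.000000   0.000000   0.315500   0.000000]
  [ 0.058000   0.202000   0.143625   0.408000]
det(I−A) = Σ_j (I−A)_1j·C_1j = (0.70)(0.378000) + (-0.15)(0.062000) + (-0.40)(0.000000) + (-0.05)(0.058000) = 0.2524
(I − A)⁻¹ = adj(I−A) / det(I−A) ≈
  [   1.4976     0.3883     0.8206     0.1902]
  [   0.2456     1.5452     0.3066     0.3487]
  [   0.0000     0.0000     1.2500     0.0000]
  [   0.2298     0.8003     0.5690     1.6165]
x = (I − A)⁻¹ d = adj(I−A)·d / det(I−A), with det(I−A) = 0.2524:
  x_1 = (0.378000·200 + 0.098000·560 + 0.207125·80 + 0.048000·240) / 0.2524 = 158.57 / 0.2524 ≈ 628.2
  x_2 = (0.062000·200 + 0.390000·560 + 0.077375·80 + 0.088000·240) / 0.2524 = 258.11 / 0.2524 ≈ 1022.6
  x_3 = (0.000000·200 + 0.000000·560 + 0.315500·80 + 0.000000·240) / 0.2524 = 25.24 / 0.2524 = 100.0
  x_4 = (0.058000·200 + 0.202000·560 + 0.143625·80 + 0.408000·240) / 0.2524 = 234.13 / 0.2524 ≈ 927.6

x_3 = 100.0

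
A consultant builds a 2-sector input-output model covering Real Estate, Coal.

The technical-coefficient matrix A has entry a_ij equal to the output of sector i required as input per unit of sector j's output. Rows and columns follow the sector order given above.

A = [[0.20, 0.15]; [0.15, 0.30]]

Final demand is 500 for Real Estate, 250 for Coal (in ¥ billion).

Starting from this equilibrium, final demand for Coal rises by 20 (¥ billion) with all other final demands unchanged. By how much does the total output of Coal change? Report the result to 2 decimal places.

Δx_2 = 29.77

I − A =
  [   0.80    -0.15]
  [  -0.15     0.70]
det(I−A) = (0.80)(0.70) − (-0.15)(-0.15) = 0.5375
adj(I−A) = [[0.70, 0.15], [0.15, 0.80]]
(I − A)⁻¹ = adj(I−A) / det(I−A) ≈
  [   1.3023     0.2791]
  [   0.2791     1.4884]
Δx = (I − A)⁻¹ Δd with Δd having +20 in the Coal component and 0 elsewhere.
So Δx_2 = L_22 · (+20), where L_22 = adj(I−A)_22 / det(I−A) = 0.80 / 0.5375.
Δx_2 = 0.80 × (+20) / 0.5375 = 16.00 / 0.5375 ≈ 29.77.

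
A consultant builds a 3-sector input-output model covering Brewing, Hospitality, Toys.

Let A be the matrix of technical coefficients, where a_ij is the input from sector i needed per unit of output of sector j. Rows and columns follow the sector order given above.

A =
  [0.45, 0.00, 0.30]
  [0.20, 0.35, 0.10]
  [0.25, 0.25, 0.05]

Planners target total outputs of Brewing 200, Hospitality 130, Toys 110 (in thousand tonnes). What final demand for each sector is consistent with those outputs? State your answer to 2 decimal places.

d_1 = 77.00, d_2 = 33.50, d_3 = 22.00

I − A =
  [   0.55     0.00    -0.30]
  [  -0.20     0.65    -0.10]
  [  -0.25    -0.25     0.95]
d = (I − A) x:
  d_1 = (+0.55)·200 + (+0.00)·130 + (-0.30)·110 = 77.00
  d_2 = (-0.20)·200 + (+0.65)·130 + (-0.10)·110 = 33.50
  d_3 = (-0.25)·200 + (-0.25)·130 + (+0.95)·110 = 22.00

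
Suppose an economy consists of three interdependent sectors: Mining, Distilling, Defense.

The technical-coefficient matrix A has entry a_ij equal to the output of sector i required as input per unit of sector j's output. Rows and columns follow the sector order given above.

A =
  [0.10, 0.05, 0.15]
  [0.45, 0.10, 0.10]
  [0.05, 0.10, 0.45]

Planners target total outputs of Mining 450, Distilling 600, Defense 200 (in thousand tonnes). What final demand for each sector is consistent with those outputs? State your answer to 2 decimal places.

d_1 = 345.00, d_2 = 317.50, d_3 = 27.50

I − A =
  [   0.90    -0.05    -0.15]
  [  -0.45     0.90    -0.10]
  [  -0.05    -0.10     0.55]
d = (I − A) x:
  d_1 = (+0.90)·450 + (-0.05)·600 + (-0.15)·200 = 345.00
  d_2 = (-0.45)·450 + (+0.90)·600 + (-0.10)·200 = 317.50
  d_3 = (-0.05)·450 + (-0.10)·600 + (+0.55)·200 = 27.50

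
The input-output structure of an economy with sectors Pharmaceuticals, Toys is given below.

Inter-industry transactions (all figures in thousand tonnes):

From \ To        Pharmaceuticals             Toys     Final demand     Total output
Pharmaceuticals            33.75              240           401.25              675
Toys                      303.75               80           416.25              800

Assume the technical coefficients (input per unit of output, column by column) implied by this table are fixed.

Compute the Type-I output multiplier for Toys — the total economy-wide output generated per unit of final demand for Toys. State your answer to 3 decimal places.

m_2 = 1.736

Technical coefficients a_ij = z_ij / X_j:
  a_11 = 33.75/675 = 0.05, a_21 = 303.75/675 = 0.45
  a_12 = 240/800 = 0.30, a_22 = 80/800 = 0.10
I − A =
  [   0.95    -0.30]
  [  -0.45     0.90]
det(I−A) = (0.95)(0.90) − (-0.30)(-0.45) = 0.7200
adj(I−A) = [[0.90, 0.30], [0.45, 0.95]]
(I − A)⁻¹ = adj(I−A) / det(I−A) ≈
  [   1.2500     0.4167]
  [   0.6250     1.3194]
The output multiplier for sector j is the column-j sum of the Leontief inverse (I − A)⁻¹ = adj(I−A) / det(I−A).
Column 2 of adj(I−A): (0.30, 0.95); det(I−A) = 0.7200.
m_2 = (0.30 + 0.95) / 0.7200 = 1.25 / 0.7200 ≈ 1.736.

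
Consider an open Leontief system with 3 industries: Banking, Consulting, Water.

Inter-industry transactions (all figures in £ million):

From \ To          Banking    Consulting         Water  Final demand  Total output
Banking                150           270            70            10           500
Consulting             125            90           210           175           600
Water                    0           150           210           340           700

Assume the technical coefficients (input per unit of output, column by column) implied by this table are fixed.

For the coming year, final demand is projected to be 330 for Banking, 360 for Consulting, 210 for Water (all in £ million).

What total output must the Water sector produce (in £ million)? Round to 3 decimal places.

Technical coefficients a_ij = z_ij / X_j:
  a_BB = 150/500 = 0.30, a_CB = 125/500 = 0.25, a_WB = 0/500 = 0.00
  a_BC = 270/600 = 0.45, a_CC = 90/600 = 0.15, a_WC = 150/600 = 0.25
  a_BW = 70/700 = 0.10, a_CW = 210/700 = 0.30, a_WW = 210/700 = 0.30
I − A =
  [   0.70    -0.45    -0.10]
  [  -0.25     0.85    -0.30]
  [   0.00    -0.25     0.70]
Cofactors of I−A, C_ij = (−1)^(i+j)·(minor ij) (rows/columns in the sector order above):
  C_11 = (0.85)(0.70) − (-0.30)(-0.25) = 0.5200
  C_12 = −[(-0.25)(0.70) − (-0.30)(0.00)] = 0.1750
  C_13 = (-0.25)(-0.25) − (0.85)(0.00) = 0.0625
  C_21 = −[(-0.45)(0.70) − (-0.10)(-0.25)] = 0.3400
  C_22 = (0.70)(0.70) − (-0.10)(0.00) = 0.4900
  C_23 = −[(0.70)(-0.25) − (-0.45)(0.00)] = 0.1750
  C_31 = (-0.45)(-0.30) − (-0.10)(0.85) = 0.2200
  C_32 = −[(0.70)(-0.30) − (-0.10)(-0.25)] = 0.2350
  C_33 = (0.70)(0.85) − (-0.45)(-0.25) = 0.4825
det(I−A) = Σ_j (I−A)_1j·C_1j = (0.70)(0.5200) + (-0.45)(0.1750) + (-0.10)(0.0625) = 0.2790
adj(I−A) = Cᵀ =
  [ 0.5200   0.3400   0.2200]
  [ 0.1750   0.4900   0.2350]
  [ 0.0625   0.1750   0.4825]
(I − A)⁻¹ = adj(I−A) / det(I−A) ≈
  [   1.8638     1.2186     0.7885]
  [   0.6272     1.7563     0.8423]
  [   0.2240     0.6272     1.7294]
x = (I − A)⁻¹ d = adj(I−A)·d / det(I−A), with det(I−A) = 0.2790:
  x_B = (0.5200·330 + 0.3400·360 + 0.2200·210) / 0.2790 = 340.20 / 0.2790 ≈ 1219.355
  x_C = (0.1750·330 + 0.4900·360 + 0.2350·210) / 0.2790 = 283.50 / 0.2790 ≈ 1016.129
  x_W = (0.0625·330 + 0.1750·360 + 0.4825·210) / 0.2790 = 184.95 / 0.2790 ≈ 662.903

x_W = 662.903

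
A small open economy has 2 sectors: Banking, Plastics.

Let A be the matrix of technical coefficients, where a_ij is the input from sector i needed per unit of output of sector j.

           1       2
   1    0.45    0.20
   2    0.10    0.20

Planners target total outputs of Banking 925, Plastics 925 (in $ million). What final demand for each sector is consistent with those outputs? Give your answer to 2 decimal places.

I − A =
  [   0.55    -0.20]
  [  -0.10     0.80]
d = (I − A) x:
  d_1 = (+0.55)·925 + (-0.20)·925 = 323.75
  d_2 = (-0.10)·925 + (+0.80)·925 = 647.50

d_1 = 323.75, d_2 = 647.50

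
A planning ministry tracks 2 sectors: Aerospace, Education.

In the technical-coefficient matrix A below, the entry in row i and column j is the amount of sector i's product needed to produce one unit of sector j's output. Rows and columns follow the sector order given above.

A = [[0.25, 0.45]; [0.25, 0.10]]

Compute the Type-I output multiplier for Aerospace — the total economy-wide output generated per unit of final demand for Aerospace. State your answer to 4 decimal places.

m_1 = 2.0444

I − A =
  [   0.75    -0.45]
  [  -0.25     0.90]
det(I−A) = (0.75)(0.90) − (-0.45)(-0.25) = 0.5625
adj(I−A) = [[0.90, 0.45], [0.25, 0.75]]
(I − A)⁻¹ = adj(I−A) / det(I−A) ≈
  [   1.60000     0.80000]
  [   0.44444     1.33333]
The output multiplier for sector j is the column-j sum of the Leontief inverse (I − A)⁻¹ = adj(I−A) / det(I−A).
Column 1 of adj(I−A): (0.90, 0.25); det(I−A) = 0.5625.
m_1 = (0.90 + 0.25) / 0.5625 = 1.15 / 0.5625 ≈ 2.0444.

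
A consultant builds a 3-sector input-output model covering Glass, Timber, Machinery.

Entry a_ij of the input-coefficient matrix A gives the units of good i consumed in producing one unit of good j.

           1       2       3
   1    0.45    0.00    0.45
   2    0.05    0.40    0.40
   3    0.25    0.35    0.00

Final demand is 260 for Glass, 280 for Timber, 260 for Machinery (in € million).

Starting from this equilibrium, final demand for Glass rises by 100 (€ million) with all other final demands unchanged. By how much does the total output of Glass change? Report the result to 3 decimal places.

I − A =
  [   0.55     0.00    -0.45]
  [  -0.05     0.60    -0.40]
  [  -0.25    -0.35     1.00]
Cofactors of I−A, C_ij = (−1)^(i+j)·(minor ij) (rows/columns in the sector order above):
  C_11 = (0.60)(1.00) − (-0.40)(-0.35) = 0.4600
  C_12 = −[(-0.05)(1.00) − (-0.40)(-0.25)] = 0.1500
  C_13 = (-0.05)(-0.35) − (0.60)(-0.25) = 0.1675
  C_21 = −[(0.00)(1.00) − (-0.45)(-0.35)] = 0.1575
  C_22 = (0.55)(1.00) − (-0.45)(-0.25) = 0.4375
  C_23 = −[(0.55)(-0.35) − (0.00)(-0.25)] = 0.1925
  C_31 = (0.00)(-0.40) − (-0.45)(0.60) = 0.2700
  C_32 = −[(0.55)(-0.40) − (-0.45)(-0.05)] = 0.2425
  C_33 = (0.55)(0.60) − (0.00)(-0.05) = 0.3300
det(I−A) = Σ_j (I−A)_1j·C_1j = (0.55)(0.4600) + (0.00)(0.1500) + (-0.45)(0.1675) = 0.177625
adj(I−A) = Cᵀ =
  [ 0.4600   0.1575   0.2700]
  [ 0.1500   0.4375   0.2425]
  [ 0.1675   0.1925   0.3300]
(I − A)⁻¹ = adj(I−A) / det(I−A) ≈
  [   2.5897     0.8867     1.5201]
  [   0.8445     2.4631     1.3652]
  [   0.9430     1.0837     1.8578]
Δx = (I − A)⁻¹ Δd with Δd having +100 in the Glass component and 0 elsewhere.
So Δx_1 = L_11 · (+100), where L_11 = adj(I−A)_11 / det(I−A) = 0.4600 / 0.177625.
Δx_1 = 0.4600 × (+100) / 0.177625 = 46.00 / 0.177625 ≈ 258.973.

Δx_1 = 258.973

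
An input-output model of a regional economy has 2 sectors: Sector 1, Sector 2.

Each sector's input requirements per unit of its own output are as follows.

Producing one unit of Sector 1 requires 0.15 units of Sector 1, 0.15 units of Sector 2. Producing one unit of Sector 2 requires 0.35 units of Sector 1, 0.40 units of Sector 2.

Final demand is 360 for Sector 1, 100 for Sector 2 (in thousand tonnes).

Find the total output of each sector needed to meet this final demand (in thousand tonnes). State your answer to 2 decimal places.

x_1 = 548.63, x_2 = 303.83

I − A =
  [   0.85    -0.35]
  [  -0.15     0.60]
det(I−A) = (0.85)(0.60) − (-0.35)(-0.15) = 0.4575
adj(I−A) = [[0.60, 0.35], [0.15, 0.85]]
(I − A)⁻¹ = adj(I−A) / det(I−A) ≈
  [   1.3115     0.7650]
  [   0.3279     1.8579]
x = (I − A)⁻¹ d = adj(I−A)·d / det(I−A), with det(I−A) = 0.4575:
  x_1 = (0.60·360 + 0.35·100) / 0.4575 = 251.00 / 0.4575 ≈ 548.63
  x_2 = (0.15·360 + 0.85·100) / 0.4575 = 139.00 / 0.4575 ≈ 303.83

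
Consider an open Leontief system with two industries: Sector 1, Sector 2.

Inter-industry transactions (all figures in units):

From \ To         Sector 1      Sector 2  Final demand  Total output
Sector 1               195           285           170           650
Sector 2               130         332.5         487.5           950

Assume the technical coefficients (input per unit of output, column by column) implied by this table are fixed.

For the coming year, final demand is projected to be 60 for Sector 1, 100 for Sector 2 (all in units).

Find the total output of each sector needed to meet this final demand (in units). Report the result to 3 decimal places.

Technical coefficients a_ij = z_ij / X_j:
  a_11 = 195/650 = 0.30, a_21 = 130/650 = 0.20
  a_12 = 285/950 = 0.30, a_22 = 332.5/950 = 0.35
I − A =
  [   0.70    -0.30]
  [  -0.20     0.65]
det(I−A) = (0.70)(0.65) − (-0.30)(-0.20) = 0.3950
adj(I−A) = [[0.65, 0.30], [0.20, 0.70]]
(I − A)⁻¹ = adj(I−A) / det(I−A) ≈
  [   1.6456     0.7595]
  [   0.5063     1.7722]
x = (I − A)⁻¹ d = adj(I−A)·d / det(I−A), with det(I−A) = 0.3950:
  x_1 = (0.65·60 + 0.30·100) / 0.3950 = 69.00 / 0.3950 ≈ 174.684
  x_2 = (0.20·60 + 0.70·100) / 0.3950 = 82.00 / 0.3950 ≈ 207.595

x_1 = 174.684, x_2 = 207.595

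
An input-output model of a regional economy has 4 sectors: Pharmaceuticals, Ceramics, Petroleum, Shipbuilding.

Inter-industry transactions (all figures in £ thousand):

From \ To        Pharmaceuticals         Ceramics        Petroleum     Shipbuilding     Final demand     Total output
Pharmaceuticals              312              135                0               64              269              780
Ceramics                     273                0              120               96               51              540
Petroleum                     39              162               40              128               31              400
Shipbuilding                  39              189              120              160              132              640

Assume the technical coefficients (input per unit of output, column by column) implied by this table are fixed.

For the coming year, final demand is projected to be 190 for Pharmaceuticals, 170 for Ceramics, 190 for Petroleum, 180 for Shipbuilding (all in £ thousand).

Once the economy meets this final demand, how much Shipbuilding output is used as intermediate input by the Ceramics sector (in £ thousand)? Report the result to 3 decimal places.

Technical coefficients a_ij = z_ij / X_j:
  a_11 = 312/780 = 0.40, a_21 = 273/780 = 0.35, a_31 = 39/780 = 0.05, a_41 = 39/780 = 0.05
  a_12 = 135/540 = 0.25, a_22 = 0/540 = 0.00, a_32 = 162/540 = 0.30, a_42 = 189/540 = 0.35
  a_13 = 0/400 = 0.00, a_23 = 120/400 = 0.30, a_33 = 40/400 = 0.10, a_43 = 120/400 = 0.30
  a_14 = 64/640 = 0.10, a_24 = 96/640 = 0.15, a_34 = 128/640 = 0.20, a_44 = 160/640 = 0.25
I − A =
  [   0.60    -0.25     0.00    -0.10]
  [  -0.35     1.00    -0.30    -0.15]
  [  -0.05    -0.30     0.90    -0.20]
  [  -0.05    -0.35    -0.30     0.75]
Compute the cofactors C_ij = (−1)^(i+j)·(3×3 minor ij) of I−A; the adjugate is their transpose:
adj(I−A) = Cᵀ =
  [ 0.465750   0.194250   0.108000   0.129750]
  [ 0.238500   0.363000   0.171000   0.150000]
  [ 0.150375   0.189125   0.333750   0.146875]
  [ 0.202500   0.258000   0.220500   0.403500]
det(I−A) = Σ_j (I−A)_1j·C_1j = (0.60)(0.465750) + (-0.25)(0.238500) + (0.00)(0.150375) + (-0.10)(0.202500) = 0.199575
(I − A)⁻¹ = adj(I−A) / det(I−A) ≈
  [   2.3337     0.9733     0.5411     0.6501]
  [   1.1950     1.8189     0.8568     0.7516]
  [   0.7535     0.9476     1.6723     0.7359]
  [   1.0147     1.2927     1.1048     2.0218]
First solve x = (I − A)⁻¹ d = adj(I−A)·d / det(I−A); in particular x_2 = (0.238500·190 + 0.363000·170 + 0.171000·190 + 0.150000·180) / 0.199575 = 166.515 / 0.199575 ≈ 834.34799.
Intermediate flow from 4 to 2: z_42 = a_42 · x_2 = 0.35 × 166.515 / 0.199575 = 58.28025 / 0.199575 ≈ 292.022.

z_42 = 292.022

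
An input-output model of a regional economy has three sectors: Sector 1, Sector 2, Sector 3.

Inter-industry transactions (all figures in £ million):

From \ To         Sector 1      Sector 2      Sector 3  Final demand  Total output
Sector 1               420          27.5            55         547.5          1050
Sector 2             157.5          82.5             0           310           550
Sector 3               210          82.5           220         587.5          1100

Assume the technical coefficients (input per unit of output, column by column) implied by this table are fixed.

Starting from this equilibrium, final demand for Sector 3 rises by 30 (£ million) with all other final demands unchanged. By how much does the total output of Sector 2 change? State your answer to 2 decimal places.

Δx_2 = 0.57

Technical coefficients a_ij = z_ij / X_j:
  a_11 = 420/1050 = 0.40, a_21 = 157.5/1050 = 0.15, a_31 = 210/1050 = 0.20
  a_12 = 27.5/550 = 0.05, a_22 = 82.5/550 = 0.15, a_32 = 82.5/550 = 0.15
  a_13 = 55/1100 = 0.05, a_23 = 0/1100 = 0.00, a_33 = 220/1100 = 0.20
I − A =
  [   0.60    -0.05    -0.05]
  [  -0.15     0.85     0.00]
  [  -0.20    -0.15     0.80]
Cofactors of I−A, C_ij = (−1)^(i+j)·(minor ij) (rows/columns in the sector order above):
  C_11 = (0.85)(0.80) − (0.00)(-0.15) = 0.6800
  C_12 = −[(-0.15)(0.80) − (0.00)(-0.20)] = 0.1200
  C_13 = (-0.15)(-0.15) − (0.85)(-0.20) = 0.1925
  C_21 = −[(-0.05)(0.80) − (-0.05)(-0.15)] = 0.0475
  C_22 = (0.60)(0.80) − (-0.05)(-0.20) = 0.4700
  C_23 = −[(0.60)(-0.15) − (-0.05)(-0.20)] = 0.1000
  C_31 = (-0.05)(0.00) − (-0.05)(0.85) = 0.0425
  C_32 = −[(0.60)(0.00) − (-0.05)(-0.15)] = 0.0075
  C_33 = (0.60)(0.85) − (-0.05)(-0.15) = 0.5025
det(I−A) = Σ_j (I−A)_1j·C_1j = (0.60)(0.6800) + (-0.05)(0.1200) + (-0.05)(0.1925) = 0.392375
adj(I−A) = Cᵀ =
  [ 0.6800   0.0475   0.0425]
  [ 0.1200   0.4700   0.0075]
  [ 0.1925   0.1000   0.5025]
(I − A)⁻¹ = adj(I−A) / det(I−A) ≈
  [   1.7330     0.1211     0.1083]
  [   0.3058     1.1978     0.0191]
  [   0.4906     0.2549     1.2807]
Δx = (I − A)⁻¹ Δd with Δd having +30 in the Sector 3 component and 0 elsewhere.
So Δx_2 = L_23 · (+30), where L_23 = adj(I−A)_23 / det(I−A) = 0.0075 / 0.392375.
Δx_2 = 0.0075 × (+30) / 0.392375 = 0.225 / 0.392375 ≈ 0.57.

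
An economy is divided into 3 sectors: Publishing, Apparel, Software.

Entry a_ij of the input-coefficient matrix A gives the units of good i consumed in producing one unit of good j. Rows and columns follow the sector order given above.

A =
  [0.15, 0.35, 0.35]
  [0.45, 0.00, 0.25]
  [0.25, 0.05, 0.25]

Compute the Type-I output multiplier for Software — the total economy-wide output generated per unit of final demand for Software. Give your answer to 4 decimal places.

m_S = 3.8314

I − A =
  [   0.85    -0.35    -0.35]
  [  -0.45     1.00    -0.25]
  [  -0.25    -0.05     0.75]
Cofactors of I−A, C_ij = (−1)^(i+j)·(minor ij) (rows/columns in the sector order above):
  C_11 = (1.00)(0.75) − (-0.25)(-0.05) = 0.7375
  C_12 = −[(-0.45)(0.75) − (-0.25)(-0.25)] = 0.4000
  C_13 = (-0.45)(-0.05) − (1.00)(-0.25) = 0.2725
  C_21 = −[(-0.35)(0.75) − (-0.35)(-0.05)] = 0.2800
  C_22 = (0.85)(0.75) − (-0.35)(-0.25) = 0.5500
  C_23 = −[(0.85)(-0.05) − (-0.35)(-0.25)] = 0.1300
  C_31 = (-0.35)(-0.25) − (-0.35)(1.00) = 0.4375
  C_32 = −[(0.85)(-0.25) − (-0.35)(-0.45)] = 0.3700
  C_33 = (0.85)(1.00) − (-0.35)(-0.45) = 0.6925
det(I−A) = Σ_j (I−A)_1j·C_1j = (0.85)(0.7375) + (-0.35)(0.4000) + (-0.35)(0.2725) = 0.3915
adj(I−A) = Cᵀ =
  [ 0.7375   0.2800   0.4375]
  [ 0.4000   0.5500   0.3700]
  [ 0.2725   0.1300   0.6925]
(I − A)⁻¹ = adj(I−A) / det(I−A) ≈
  [   1.88378     0.71520     1.11750]
  [   1.02171     1.40485     0.94508]
  [   0.69604     0.33206     1.76884]
The output multiplier for sector j is the column-j sum of the Leontief inverse (I − A)⁻¹ = adj(I−A) / det(I−A).
Column S of adj(I−A): (0.4375, 0.3700, 0.6925); det(I−A) = 0.3915.
m_S = (0.4375 + 0.3700 + 0.6925) / 0.3915 = 1.50 / 0.3915 ≈ 3.8314.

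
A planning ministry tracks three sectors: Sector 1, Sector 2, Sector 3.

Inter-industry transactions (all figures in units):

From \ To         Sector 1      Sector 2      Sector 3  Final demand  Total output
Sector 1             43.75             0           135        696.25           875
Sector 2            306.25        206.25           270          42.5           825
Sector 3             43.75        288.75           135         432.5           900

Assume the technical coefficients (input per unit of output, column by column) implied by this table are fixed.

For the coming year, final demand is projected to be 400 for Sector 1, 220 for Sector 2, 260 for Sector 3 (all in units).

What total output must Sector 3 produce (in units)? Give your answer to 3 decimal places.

Technical coefficients a_ij = z_ij / X_j:
  a_11 = 43.75/875 = 0.05, a_21 = 306.25/875 = 0.35, a_31 = 43.75/875 = 0.05
  a_12 = 0/825 = 0.00, a_22 = 206.25/825 = 0.25, a_32 = 288.75/825 = 0.35
  a_13 = 135/900 = 0.15, a_23 = 270/900 = 0.30, a_33 = 135/900 = 0.15
I − A =
  [   0.95     0.00    -0.15]
  [  -0.35     0.75    -0.30]
  [  -0.05    -0.35     0.85]
Cofactors of I−A, C_ij = (−1)^(i+j)·(minor ij) (rows/columns in the sector order above):
  C_11 = (0.75)(0.85) − (-0.30)(-0.35) = 0.5325
  C_12 = −[(-0.35)(0.85) − (-0.30)(-0.05)] = 0.3125
  C_13 = (-0.35)(-0.35) − (0.75)(-0.05) = 0.1600
  C_21 = −[(0.00)(0.85) − (-0.15)(-0.35)] = 0.0525
  C_22 = (0.95)(0.85) − (-0.15)(-0.05) = 0.8000
  C_23 = −[(0.95)(-0.35) − (0.00)(-0.05)] = 0.3325
  C_31 = (0.00)(-0.30) − (-0.15)(0.75) = 0.1125
  C_32 = −[(0.95)(-0.30) − (-0.15)(-0.35)] = 0.3375
  C_33 = (0.95)(0.75) − (0.00)(-0.35) = 0.7125
det(I−A) = Σ_j (I−A)_1j·C_1j = (0.95)(0.5325) + (0.00)(0.3125) + (-0.15)(0.1600) = 0.481875
adj(I−A) = Cᵀ =
  [ 0.5325   0.0525   0.1125]
  [ 0.3125   0.8000   0.3375]
  [ 0.1600   0.3325   0.7125]
(I − A)⁻¹ = adj(I−A) / det(I−A) ≈
  [   1.1051     0.1089     0.2335]
  [   0.6485     1.6602     0.7004]
  [   0.3320     0.6900     1.4786]
x = (I − A)⁻¹ d = adj(I−A)·d / det(I−A), with det(I−A) = 0.481875:
  x_1 = (0.5325·400 + 0.0525·220 + 0.1125·260) / 0.481875 = 253.80 / 0.481875 ≈ 526.693
  x_2 = (0.3125·400 + 0.8000·220 + 0.3375·260) / 0.481875 = 388.75 / 0.481875 ≈ 806.744
  x_3 = (0.1600·400 + 0.3325·220 + 0.7125·260) / 0.481875 = 322.40 / 0.481875 ≈ 669.053

x_3 = 669.053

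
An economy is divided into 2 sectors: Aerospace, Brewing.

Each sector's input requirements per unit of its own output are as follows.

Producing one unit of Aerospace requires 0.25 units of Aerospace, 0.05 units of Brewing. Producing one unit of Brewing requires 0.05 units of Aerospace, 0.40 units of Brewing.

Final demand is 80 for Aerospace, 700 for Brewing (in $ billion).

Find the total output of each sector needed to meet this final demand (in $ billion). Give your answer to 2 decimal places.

x_1 = 185.47, x_2 = 1182.12

I − A =
  [   0.75    -0.05]
  [  -0.05     0.60]
det(I−A) = (0.75)(0.60) − (-0.05)(-0.05) = 0.4475
adj(I−A) = [[0.60, 0.05], [0.05, 0.75]]
(I − A)⁻¹ = adj(I−A) / det(I−A) ≈
  [   1.3408     0.1117]
  [   0.1117     1.6760]
x = (I − A)⁻¹ d = adj(I−A)·d / det(I−A), with det(I−A) = 0.4475:
  x_1 = (0.60·80 + 0.05·700) / 0.4475 = 83.00 / 0.4475 ≈ 185.47
  x_2 = (0.05·80 + 0.75·700) / 0.4475 = 529.00 / 0.4475 ≈ 1182.12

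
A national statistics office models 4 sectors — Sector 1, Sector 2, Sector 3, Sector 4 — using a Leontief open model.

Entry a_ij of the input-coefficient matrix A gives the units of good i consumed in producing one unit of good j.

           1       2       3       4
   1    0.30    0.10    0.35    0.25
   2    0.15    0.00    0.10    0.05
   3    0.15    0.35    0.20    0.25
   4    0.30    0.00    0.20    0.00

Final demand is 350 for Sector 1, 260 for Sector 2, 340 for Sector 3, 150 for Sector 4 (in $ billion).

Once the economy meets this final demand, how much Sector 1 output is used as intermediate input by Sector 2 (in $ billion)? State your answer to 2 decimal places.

z_12 = 66.21

I − A =
  [   0.70    -0.10    -0.35    -0.25]
  [  -0.15     1.00    -0.10    -0.05]
  [  -0.15    -0.35     0.80    -0.25]
  [  -0.30     0.00    -0.20     1.00]
Compute the cofactors C_ij = (−1)^(i+j)·(3×3 minor ij) of I−A; the adjugate is their transpose:
adj(I−A) = Cᵀ =
  [ 0.711500   0.215000   0.411000   0.291375]
  [ 0.148500   0.378750   0.134750   0.089750]
  [ 0.282750   0.241250   0.608500   0.234875]
  [ 0.270000   0.112750   0.245000   0.451125]
det(I−A) = Σ_j (I−A)_1j·C_1j = (0.70)(0.711500) + (-0.10)(0.148500) + (-0.35)(0.282750) + (-0.25)(0.270000) = 0.3167375
(I − A)⁻¹ = adj(I−A) / det(I−A) ≈
  [   2.2463     0.6788     1.2976     0.9199]
  [   0.4688     1.1958     0.4254     0.2834]
  [   0.8927     0.7617     1.9211     0.7415]
  [   0.8524     0.3560     0.7735     1.4243]
First solve x = (I − A)⁻¹ d = adj(I−A)·d / det(I−A); in particular x_2 = (0.148500·350 + 0.378750·260 + 0.134750·340 + 0.089750·150) / 0.3167375 = 209.7275 / 0.3167375 ≈ 662.1493.
Intermediate flow from 1 to 2: z_12 = a_12 · x_2 = 0.10 × 209.7275 / 0.3167375 = 20.97275 / 0.3167375 ≈ 66.21.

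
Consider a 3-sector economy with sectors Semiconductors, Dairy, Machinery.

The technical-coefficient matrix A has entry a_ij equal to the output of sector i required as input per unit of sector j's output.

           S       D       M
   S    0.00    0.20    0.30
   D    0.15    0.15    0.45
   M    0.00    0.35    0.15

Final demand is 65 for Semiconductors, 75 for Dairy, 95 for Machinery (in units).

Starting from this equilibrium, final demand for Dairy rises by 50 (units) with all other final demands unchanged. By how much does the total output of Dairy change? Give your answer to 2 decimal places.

I − A =
  [   1.00    -0.20    -0.30]
  [  -0.15     0.85    -0.45]
  [   0.00    -0.35     0.85]
Cofactors of I−A, C_ij = (−1)^(i+j)·(minor ij) (rows/columns in the sector order above):
  C_11 = (0.85)(0.85) − (-0.45)(-0.35) = 0.5650
  C_12 = −[(-0.15)(0.85) − (-0.45)(0.00)] = 0.1275
  C_13 = (-0.15)(-0.35) − (0.85)(0.00) = 0.0525
  C_21 = −[(-0.20)(0.85) − (-0.30)(-0.35)] = 0.2750
  C_22 = (1.00)(0.85) − (-0.30)(0.00) = 0.8500
  C_23 = −[(1.00)(-0.35) − (-0.20)(0.00)] = 0.3500
  C_31 = (-0.20)(-0.45) − (-0.30)(0.85) = 0.3450
  C_32 = −[(1.00)(-0.45) − (-0.30)(-0.15)] = 0.4950
  C_33 = (1.00)(0.85) − (-0.20)(-0.15) = 0.8200
det(I−A) = Σ_j (I−A)_1j·C_1j = (1.00)(0.5650) + (-0.20)(0.1275) + (-0.30)(0.0525) = 0.52375
adj(I−A) = Cᵀ =
  [ 0.5650   0.2750   0.3450]
  [ 0.1275   0.8500   0.4950]
  [ 0.0525   0.3500   0.8200]
(I − A)⁻¹ = adj(I−A) / det(I−A) ≈
  [   1.0788     0.5251     0.6587]
  [   0.2434     1.6229     0.9451]
  [   0.1002     0.6683     1.5656]
Δx = (I − A)⁻¹ Δd with Δd having +50 in the Dairy component and 0 elsewhere.
So Δx_D = L_DD · (+50), where L_DD = adj(I−A)_DD / det(I−A) = 0.8500 / 0.52375.
Δx_D = 0.8500 × (+50) / 0.52375 = 42.50 / 0.52375 ≈ 81.15.

Δx_D = 81.15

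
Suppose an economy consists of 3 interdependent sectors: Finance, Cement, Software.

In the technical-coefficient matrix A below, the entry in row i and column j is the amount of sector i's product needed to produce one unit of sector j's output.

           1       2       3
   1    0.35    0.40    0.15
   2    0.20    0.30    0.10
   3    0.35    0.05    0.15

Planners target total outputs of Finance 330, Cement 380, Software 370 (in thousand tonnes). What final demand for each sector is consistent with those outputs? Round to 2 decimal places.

d_1 = 7.00, d_2 = 163.00, d_3 = 180.00

I − A =
  [   0.65    -0.40    -0.15]
  [  -0.20     0.70    -0.10]
  [  -0.35    -0.05     0.85]
d = (I − A) x:
  d_1 = (+0.65)·330 + (-0.40)·380 + (-0.15)·370 = 7.00
  d_2 = (-0.20)·330 + (+0.70)·380 + (-0.10)·370 = 163.00
  d_3 = (-0.35)·330 + (-0.05)·380 + (+0.85)·370 = 180.00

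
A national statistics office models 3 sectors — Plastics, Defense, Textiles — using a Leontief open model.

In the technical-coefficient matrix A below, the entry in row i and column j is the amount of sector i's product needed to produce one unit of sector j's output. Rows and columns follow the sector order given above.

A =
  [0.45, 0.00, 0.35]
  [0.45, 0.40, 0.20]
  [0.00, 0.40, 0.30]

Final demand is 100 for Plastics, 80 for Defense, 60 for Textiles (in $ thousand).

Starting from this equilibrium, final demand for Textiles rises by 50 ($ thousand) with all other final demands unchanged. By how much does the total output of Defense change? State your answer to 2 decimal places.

Δx_D = 107.86

I − A =
  [   0.55     0.00    -0.35]
  [  -0.45     0.60    -0.20]
  [   0.00    -0.40     0.70]
Cofactors of I−A, C_ij = (−1)^(i+j)·(minor ij) (rows/columns in the sector order above):
  C_11 = (0.60)(0.70) − (-0.20)(-0.40) = 0.3400
  C_12 = −[(-0.45)(0.70) − (-0.20)(0.00)] = 0.3150
  C_13 = (-0.45)(-0.40) − (0.60)(0.00) = 0.1800
  C_21 = −[(0.00)(0.70) − (-0.35)(-0.40)] = 0.1400
  C_22 = (0.55)(0.70) − (-0.35)(0.00) = 0.3850
  C_23 = −[(0.55)(-0.40) − (0.00)(0.00)] = 0.2200
  C_31 = (0.00)(-0.20) − (-0.35)(0.60) = 0.2100
  C_32 = −[(0.55)(-0.20) − (-0.35)(-0.45)] = 0.2675
  C_33 = (0.55)(0.60) − (0.00)(-0.45) = 0.3300
det(I−A) = Σ_j (I−A)_1j·C_1j = (0.55)(0.3400) + (0.00)(0.3150) + (-0.35)(0.1800) = 0.1240
adj(I−A) = Cᵀ =
  [ 0.3400   0.1400   0.2100]
  [ 0.3150   0.3850   0.2675]
  [ 0.1800   0.2200   0.3300]
(I − A)⁻¹ = adj(I−A) / det(I−A) ≈
  [   2.7419     1.1290     1.6935]
  [   2.5403     3.1048     2.1573]
  [   1.4516     1.7742     2.6613]
Δx = (I − A)⁻¹ Δd with Δd having +50 in the Textiles component and 0 elsewhere.
So Δx_D = L_DT · (+50), where L_DT = adj(I−A)_DT / det(I−A) = 0.2675 / 0.1240.
Δx_D = 0.2675 × (+50) / 0.1240 = 13.375 / 0.1240 ≈ 107.86.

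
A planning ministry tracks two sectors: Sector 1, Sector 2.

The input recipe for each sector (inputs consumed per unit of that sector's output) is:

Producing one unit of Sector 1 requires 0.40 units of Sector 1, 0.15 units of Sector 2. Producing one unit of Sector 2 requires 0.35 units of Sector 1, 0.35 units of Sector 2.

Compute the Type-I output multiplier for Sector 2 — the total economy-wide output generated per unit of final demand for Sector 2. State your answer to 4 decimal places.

I − A =
  [   0.60    -0.35]
  [  -0.15     0.65]
det(I−A) = (0.60)(0.65) − (-0.35)(-0.15) = 0.3375
adj(I−A) = [[0.65, 0.35], [0.15, 0.60]]
(I − A)⁻¹ = adj(I−A) / det(I−A) ≈
  [   1.92593     1.03704]
  [   0.44444     1.77778]
The output multiplier for sector j is the column-j sum of the Leontief inverse (I − A)⁻¹ = adj(I−A) / det(I−A).
Column 2 of adj(I−A): (0.35, 0.60); det(I−A) = 0.3375.
m_2 = (0.35 + 0.60) / 0.3375 = 0.95 / 0.3375 ≈ 2.8148.

m_2 = 2.8148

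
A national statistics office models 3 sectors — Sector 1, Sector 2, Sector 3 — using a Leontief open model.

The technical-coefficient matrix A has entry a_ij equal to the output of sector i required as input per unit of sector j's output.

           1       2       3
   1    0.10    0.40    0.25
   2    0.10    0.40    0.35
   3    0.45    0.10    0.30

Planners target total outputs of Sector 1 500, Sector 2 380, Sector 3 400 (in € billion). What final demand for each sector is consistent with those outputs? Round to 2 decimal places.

d_1 = 198.00, d_2 = 38.00, d_3 = 17.00

I − A =
  [   0.90    -0.40    -0.25]
  [  -0.10     0.60    -0.35]
  [  -0.45    -0.10     0.70]
d = (I − A) x:
  d_1 = (+0.90)·500 + (-0.40)·380 + (-0.25)·400 = 198.00
  d_2 = (-0.10)·500 + (+0.60)·380 + (-0.35)·400 = 38.00
  d_3 = (-0.45)·500 + (-0.10)·380 + (+0.70)·400 = 17.00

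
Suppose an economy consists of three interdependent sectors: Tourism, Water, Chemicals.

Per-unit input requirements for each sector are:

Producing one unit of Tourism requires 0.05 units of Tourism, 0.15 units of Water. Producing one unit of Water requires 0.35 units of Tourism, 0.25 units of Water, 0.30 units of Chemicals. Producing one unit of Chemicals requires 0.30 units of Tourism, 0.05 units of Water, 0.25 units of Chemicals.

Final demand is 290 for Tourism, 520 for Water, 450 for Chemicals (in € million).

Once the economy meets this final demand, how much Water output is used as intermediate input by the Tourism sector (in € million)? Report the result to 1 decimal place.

I − A =
  [   0.95    -0.35    -0.30]
  [  -0.15     0.75    -0.05]
  [   0.00    -0.30     0.75]
Cofactors of I−A, C_ij = (−1)^(i+j)·(minor ij) (rows/columns in the sector order above):
  C_11 = (0.75)(0.75) − (-0.05)(-0.30) = 0.5475
  C_12 = −[(-0.15)(0.75) − (-0.05)(0.00)] = 0.1125
  C_13 = (-0.15)(-0.30) − (0.75)(0.00) = 0.0450
  C_21 = −[(-0.35)(0.75) − (-0.30)(-0.30)] = 0.3525
  C_22 = (0.95)(0.75) − (-0.30)(0.00) = 0.7125
  C_23 = −[(0.95)(-0.30) − (-0.35)(0.00)] = 0.2850
  C_31 = (-0.35)(-0.05) − (-0.30)(0.75) = 0.2425
  C_32 = −[(0.95)(-0.05) − (-0.30)(-0.15)] = 0.0925
  C_33 = (0.95)(0.75) − (-0.35)(-0.15) = 0.6600
det(I−A) = Σ_j (I−A)_1j·C_1j = (0.95)(0.5475) + (-0.35)(0.1125) + (-0.30)(0.0450) = 0.46725
adj(I−A) = Cᵀ =
  [ 0.5475   0.3525   0.2425]
  [ 0.1125   0.7125   0.0925]
  [ 0.0450   0.2850   0.6600]
(I − A)⁻¹ = adj(I−A) / det(I−A) ≈
  [   1.1717     0.7544     0.5190]
  [   0.2408     1.5249     0.1980]
  [   0.0963     0.6100     1.4125]
First solve x = (I − A)⁻¹ d = adj(I−A)·d / det(I−A); in particular x_T = (0.5475·290 + 0.3525·520 + 0.2425·450) / 0.46725 = 451.20 / 0.46725 ≈ 965.650.
Intermediate flow from W to T: z_WT = a_WT · x_T = 0.15 × 451.20 / 0.46725 = 67.68 / 0.46725 ≈ 144.8.

z_WT = 144.8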